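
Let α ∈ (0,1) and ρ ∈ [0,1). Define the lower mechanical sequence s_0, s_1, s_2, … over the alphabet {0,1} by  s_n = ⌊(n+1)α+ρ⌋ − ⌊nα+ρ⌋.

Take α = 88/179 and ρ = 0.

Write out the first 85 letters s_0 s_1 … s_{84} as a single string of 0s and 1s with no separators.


0010101010101010101010101010101010101010101010101010101010100101010101010101010101010

n=0: ⌊(1·88)/179⌋ − ⌊(0·88)/179⌋ = ⌊88/179⌋ − ⌊0/179⌋ = 0 − 0 = 0
n=1: ⌊(2·88)/179⌋ − ⌊(1·88)/179⌋ = ⌊176/179⌋ − ⌊88/179⌋ = 0 − 0 = 0
n=2: ⌊(3·88)/179⌋ − ⌊(2·88)/179⌋ = ⌊264/179⌋ − ⌊176/179⌋ = 1 − 0 = 1
n=3: ⌊(4·88)/179⌋ − ⌊(3·88)/179⌋ = ⌊352/179⌋ − ⌊264/179⌋ = 1 − 1 = 0
n=4: ⌊(5·88)/179⌋ − ⌊(4·88)/179⌋ = ⌊440/179⌋ − ⌊352/179⌋ = 2 − 1 = 1
n=5: ⌊(6·88)/179⌋ − ⌊(5·88)/179⌋ = ⌊528/179⌋ − ⌊440/179⌋ = 2 − 2 = 0
n=6: ⌊(7·88)/179⌋ − ⌊(6·88)/179⌋ = ⌊616/179⌋ − ⌊528/179⌋ = 3 − 2 = 1
n=7: ⌊(8·88)/179⌋ − ⌊(7·88)/179⌋ = ⌊704/179⌋ − ⌊616/179⌋ = 3 − 3 = 0
n=8: ⌊(9·88)/179⌋ − ⌊(8·88)/179⌋ = ⌊792/179⌋ − ⌊704/179⌋ = 4 − 3 = 1
n=9: ⌊(10·88)/179⌋ − ⌊(9·88)/179⌋ = ⌊880/179⌋ − ⌊792/179⌋ = 4 − 4 = 0
n=10: ⌊(11·88)/179⌋ − ⌊(10·88)/179⌋ = ⌊968/179⌋ − ⌊880/179⌋ = 5 − 4 = 1
n=11: ⌊(12·88)/179⌋ − ⌊(11·88)/179⌋ = ⌊1056/179⌋ − ⌊968/179⌋ = 5 − 5 = 0
n=12: ⌊(13·88)/179⌋ − ⌊(12·88)/179⌋ = ⌊1144/179⌋ − ⌊1056/179⌋ = 6 − 5 = 1
n=13: ⌊(14·88)/179⌋ − ⌊(13·88)/179⌋ = ⌊1232/179⌋ − ⌊1144/179⌋ = 6 − 6 = 0
n=14: ⌊(15·88)/179⌋ − ⌊(14·88)/179⌋ = ⌊1320/179⌋ − ⌊1232/179⌋ = 7 − 6 = 1
n=15: ⌊(16·88)/179⌋ − ⌊(15·88)/179⌋ = ⌊1408/179⌋ − ⌊1320/179⌋ = 7 − 7 = 0
n=16: ⌊(17·88)/179⌋ − ⌊(16·88)/179⌋ = ⌊1496/179⌋ − ⌊1408/179⌋ = 8 − 7 = 1
n=17: ⌊(18·88)/179⌋ − ⌊(17·88)/179⌋ = ⌊1584/179⌋ − ⌊1496/179⌋ = 8 − 8 = 0
n=18: ⌊(19·88)/179⌋ − ⌊(18·88)/179⌋ = ⌊1672/179⌋ − ⌊1584/179⌋ = 9 − 8 = 1
n=19: ⌊(20·88)/179⌋ − ⌊(19·88)/179⌋ = ⌊1760/179⌋ − ⌊1672/179⌋ = 9 − 9 = 0
n=20: ⌊(21·88)/179⌋ − ⌊(20·88)/179⌋ = ⌊1848/179⌋ − ⌊1760/179⌋ = 10 − 9 = 1
n=21: ⌊(22·88)/179⌋ − ⌊(21·88)/179⌋ = ⌊1936/179⌋ − ⌊1848/179⌋ = 10 − 10 = 0
n=22: ⌊(23·88)/179⌋ − ⌊(22·88)/179⌋ = ⌊2024/179⌋ − ⌊1936/179⌋ = 11 − 10 = 1
n=23: ⌊(24·88)/179⌋ − ⌊(23·88)/179⌋ = ⌊2112/179⌋ − ⌊2024/179⌋ = 11 − 11 = 0
n=24: ⌊(25·88)/179⌋ − ⌊(24·88)/179⌋ = ⌊2200/179⌋ − ⌊2112/179⌋ = 12 − 11 = 1
n=25: ⌊(26·88)/179⌋ − ⌊(25·88)/179⌋ = ⌊2288/179⌋ − ⌊2200/179⌋ = 12 − 12 = 0
n=26: ⌊(27·88)/179⌋ − ⌊(26·88)/179⌋ = ⌊2376/179⌋ − ⌊2288/179⌋ = 13 − 12 = 1
n=27: ⌊(28·88)/179⌋ − ⌊(27·88)/179⌋ = ⌊2464/179⌋ − ⌊2376/179⌋ = 13 − 13 = 0
n=28: ⌊(29·88)/179⌋ − ⌊(28·88)/179⌋ = ⌊2552/179⌋ − ⌊2464/179⌋ = 14 − 13 = 1
n=29: ⌊(30·88)/179⌋ − ⌊(29·88)/179⌋ = ⌊2640/179⌋ − ⌊2552/179⌋ = 14 − 14 = 0
n=30: ⌊(31·88)/179⌋ − ⌊(30·88)/179⌋ = ⌊2728/179⌋ − ⌊2640/179⌋ = 15 − 14 = 1
n=31: ⌊(32·88)/179⌋ − ⌊(31·88)/179⌋ = ⌊2816/179⌋ − ⌊2728/179⌋ = 15 − 15 = 0
n=32: ⌊(33·88)/179⌋ − ⌊(32·88)/179⌋ = ⌊2904/179⌋ − ⌊2816/179⌋ = 16 − 15 = 1
n=33: ⌊(34·88)/179⌋ − ⌊(33·88)/179⌋ = ⌊2992/179⌋ − ⌊2904/179⌋ = 16 − 16 = 0
n=34: ⌊(35·88)/179⌋ − ⌊(34·88)/179⌋ = ⌊3080/179⌋ − ⌊2992/179⌋ = 17 − 16 = 1
n=35: ⌊(36·88)/179⌋ − ⌊(35·88)/179⌋ = ⌊3168/179⌋ − ⌊3080/179⌋ = 17 − 17 = 0
n=36: ⌊(37·88)/179⌋ − ⌊(36·88)/179⌋ = ⌊3256/179⌋ − ⌊3168/179⌋ = 18 − 17 = 1
n=37: ⌊(38·88)/179⌋ − ⌊(37·88)/179⌋ = ⌊3344/179⌋ − ⌊3256/179⌋ = 18 − 18 = 0
n=38: ⌊(39·88)/179⌋ − ⌊(38·88)/179⌋ = ⌊3432/179⌋ − ⌊3344/179⌋ = 19 − 18 = 1
n=39: ⌊(40·88)/179⌋ − ⌊(39·88)/179⌋ = ⌊3520/179⌋ − ⌊3432/179⌋ = 19 − 19 = 0
n=40: ⌊(41·88)/179⌋ − ⌊(40·88)/179⌋ = ⌊3608/179⌋ − ⌊3520/179⌋ = 20 − 19 = 1
n=41: ⌊(42·88)/179⌋ − ⌊(41·88)/179⌋ = ⌊3696/179⌋ − ⌊3608/179⌋ = 20 − 20 = 0
n=42: ⌊(43·88)/179⌋ − ⌊(42·88)/179⌋ = ⌊3784/179⌋ − ⌊3696/179⌋ = 21 − 20 = 1
n=43: ⌊(44·88)/179⌋ − ⌊(43·88)/179⌋ = ⌊3872/179⌋ − ⌊3784/179⌋ = 21 − 21 = 0
n=44: ⌊(45·88)/179⌋ − ⌊(44·88)/179⌋ = ⌊3960/179⌋ − ⌊3872/179⌋ = 22 − 21 = 1
n=45: ⌊(46·88)/179⌋ − ⌊(45·88)/179⌋ = ⌊4048/179⌋ − ⌊3960/179⌋ = 22 − 22 = 0
n=46: ⌊(47·88)/179⌋ − ⌊(46·88)/179⌋ = ⌊4136/179⌋ − ⌊4048/179⌋ = 23 − 22 = 1
n=47: ⌊(48·88)/179⌋ − ⌊(47·88)/179⌋ = ⌊4224/179⌋ − ⌊4136/179⌋ = 23 − 23 = 0
n=48: ⌊(49·88)/179⌋ − ⌊(48·88)/179⌋ = ⌊4312/179⌋ − ⌊4224/179⌋ = 24 − 23 = 1
n=49: ⌊(50·88)/179⌋ − ⌊(49·88)/179⌋ = ⌊4400/179⌋ − ⌊4312/179⌋ = 24 − 24 = 0
n=50: ⌊(51·88)/179⌋ − ⌊(50·88)/179⌋ = ⌊4488/179⌋ − ⌊4400/179⌋ = 25 − 24 = 1
n=51: ⌊(52·88)/179⌋ − ⌊(51·88)/179⌋ = ⌊4576/179⌋ − ⌊4488/179⌋ = 25 − 25 = 0
n=52: ⌊(53·88)/179⌋ − ⌊(52·88)/179⌋ = ⌊4664/179⌋ − ⌊4576/179⌋ = 26 − 25 = 1
n=53: ⌊(54·88)/179⌋ − ⌊(53·88)/179⌋ = ⌊4752/179⌋ − ⌊4664/179⌋ = 26 − 26 = 0
n=54: ⌊(55·88)/179⌋ − ⌊(54·88)/179⌋ = ⌊4840/179⌋ − ⌊4752/179⌋ = 27 − 26 = 1
n=55: ⌊(56·88)/179⌋ − ⌊(55·88)/179⌋ = ⌊4928/179⌋ − ⌊4840/179⌋ = 27 − 27 = 0
n=56: ⌊(57·88)/179⌋ − ⌊(56·88)/179⌋ = ⌊5016/179⌋ − ⌊4928/179⌋ = 28 − 27 = 1
n=57: ⌊(58·88)/179⌋ − ⌊(57·88)/179⌋ = ⌊5104/179⌋ − ⌊5016/179⌋ = 28 − 28 = 0
n=58: ⌊(59·88)/179⌋ − ⌊(58·88)/179⌋ = ⌊5192/179⌋ − ⌊5104/179⌋ = 29 − 28 = 1
n=59: ⌊(60·88)/179⌋ − ⌊(59·88)/179⌋ = ⌊5280/179⌋ − ⌊5192/179⌋ = 29 − 29 = 0
n=60: ⌊(61·88)/179⌋ − ⌊(60·88)/179⌋ = ⌊5368/179⌋ − ⌊5280/179⌋ = 29 − 29 = 0
n=61: ⌊(62·88)/179⌋ − ⌊(61·88)/179⌋ = ⌊5456/179⌋ − ⌊5368/179⌋ = 30 − 29 = 1
n=62: ⌊(63·88)/179⌋ − ⌊(62·88)/179⌋ = ⌊5544/179⌋ − ⌊5456/179⌋ = 30 − 30 = 0
n=63: ⌊(64·88)/179⌋ − ⌊(63·88)/179⌋ = ⌊5632/179⌋ − ⌊5544/179⌋ = 31 − 30 = 1
n=64: ⌊(65·88)/179⌋ − ⌊(64·88)/179⌋ = ⌊5720/179⌋ − ⌊5632/179⌋ = 31 − 31 = 0
n=65: ⌊(66·88)/179⌋ − ⌊(65·88)/179⌋ = ⌊5808/179⌋ − ⌊5720/179⌋ = 32 − 31 = 1
n=66: ⌊(67·88)/179⌋ − ⌊(66·88)/179⌋ = ⌊5896/179⌋ − ⌊5808/179⌋ = 32 − 32 = 0
n=67: ⌊(68·88)/179⌋ − ⌊(67·88)/179⌋ = ⌊5984/179⌋ − ⌊5896/179⌋ = 33 − 32 = 1
n=68: ⌊(69·88)/179⌋ − ⌊(68·88)/179⌋ = ⌊6072/179⌋ − ⌊5984/179⌋ = 33 − 33 = 0
n=69: ⌊(70·88)/179⌋ − ⌊(69·88)/179⌋ = ⌊6160/179⌋ − ⌊6072/179⌋ = 34 − 33 = 1
n=70: ⌊(71·88)/179⌋ − ⌊(70·88)/179⌋ = ⌊6248/179⌋ − ⌊6160/179⌋ = 34 − 34 = 0
n=71: ⌊(72·88)/179⌋ − ⌊(71·88)/179⌋ = ⌊6336/179⌋ − ⌊6248/179⌋ = 35 − 34 = 1
n=72: ⌊(73·88)/179⌋ − ⌊(72·88)/179⌋ = ⌊6424/179⌋ − ⌊6336/179⌋ = 35 − 35 = 0
n=73: ⌊(74·88)/179⌋ − ⌊(73·88)/179⌋ = ⌊6512/179⌋ − ⌊6424/179⌋ = 36 − 35 = 1
n=74: ⌊(75·88)/179⌋ − ⌊(74·88)/179⌋ = ⌊6600/179⌋ − ⌊6512/179⌋ = 36 − 36 = 0
n=75: ⌊(76·88)/179⌋ − ⌊(75·88)/179⌋ = ⌊6688/179⌋ − ⌊6600/179⌋ = 37 − 36 = 1
n=76: ⌊(77·88)/179⌋ − ⌊(76·88)/179⌋ = ⌊6776/179⌋ − ⌊6688/179⌋ = 37 − 37 = 0
n=77: ⌊(78·88)/179⌋ − ⌊(77·88)/179⌋ = ⌊6864/179⌋ − ⌊6776/179⌋ = 38 − 37 = 1
n=78: ⌊(79·88)/179⌋ − ⌊(78·88)/179⌋ = ⌊6952/179⌋ − ⌊6864/179⌋ = 38 − 38 = 0
n=79: ⌊(80·88)/179⌋ − ⌊(79·88)/179⌋ = ⌊7040/179⌋ − ⌊6952/179⌋ = 39 − 38 = 1
n=80: ⌊(81·88)/179⌋ − ⌊(80·88)/179⌋ = ⌊7128/179⌋ − ⌊7040/179⌋ = 39 − 39 = 0
n=81: ⌊(82·88)/179⌋ − ⌊(81·88)/179⌋ = ⌊7216/179⌋ − ⌊7128/179⌋ = 40 − 39 = 1
n=82: ⌊(83·88)/179⌋ − ⌊(82·88)/179⌋ = ⌊7304/179⌋ − ⌊7216/179⌋ = 40 − 40 = 0
n=83: ⌊(84·88)/179⌋ − ⌊(83·88)/179⌋ = ⌊7392/179⌋ − ⌊7304/179⌋ = 41 − 40 = 1
n=84: ⌊(85·88)/179⌋ − ⌊(84·88)/179⌋ = ⌊7480/179⌋ − ⌊7392/179⌋ = 41 − 41 = 0


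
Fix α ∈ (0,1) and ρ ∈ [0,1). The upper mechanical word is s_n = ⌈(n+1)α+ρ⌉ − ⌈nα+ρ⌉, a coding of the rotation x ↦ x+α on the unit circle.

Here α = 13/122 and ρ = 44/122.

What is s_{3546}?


0

(n+1)α + ρ = (3547·13 + 44) / 122 = 46155/122
nα + ρ     = (3546·13 + 44) / 122 = 46142/122
⌈46155/122⌉ = 379,  ⌈46142/122⌉ = 379
s_{3546} = 379 − 379 = 0


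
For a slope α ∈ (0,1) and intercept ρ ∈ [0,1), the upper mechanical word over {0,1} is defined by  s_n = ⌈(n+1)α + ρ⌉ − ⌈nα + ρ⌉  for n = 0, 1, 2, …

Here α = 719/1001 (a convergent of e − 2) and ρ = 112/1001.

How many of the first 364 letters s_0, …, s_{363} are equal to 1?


#1s = Σ_{n=0}^{363} s_n = Σ_{n=0}^{363} (⌈(n+1)α+ρ⌉ − ⌈nα+ρ⌉)
the sum telescopes: every ⌈nα+ρ⌉ with 0 < n < 364 appears once with + and once with −, leaving ⌈364α+ρ⌉ − ⌈0·α+ρ⌉
364α + ρ = (364·719 + 112) / 1001 = 261828/1001
ρ = 112/1001
⌈261828/1001⌉ = 262,  ⌈112/1001⌉ = 1
#1s = 262 − 1 = 261

261


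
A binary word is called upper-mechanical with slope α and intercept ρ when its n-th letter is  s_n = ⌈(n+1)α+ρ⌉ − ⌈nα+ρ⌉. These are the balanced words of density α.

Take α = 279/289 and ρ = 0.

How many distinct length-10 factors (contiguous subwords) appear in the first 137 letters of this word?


t_n = ⌈(n·279)/289⌉ for n = 0 … 137:
  n=0…9: ⌈0/289⌉=0 ⌈279/289⌉=1 ⌈558/289⌉=2 ⌈837/289⌉=3 ⌈1116/289⌉=4 ⌈1395/289⌉=5 ⌈1674/289⌉=6 ⌈1953/289⌉=7 ⌈2232/289⌉=8 ⌈2511/289⌉=9
  n=10…19: ⌈2790/289⌉=10 ⌈3069/289⌉=11 ⌈3348/289⌉=12 ⌈3627/289⌉=13 ⌈3906/289⌉=14 ⌈4185/289⌉=15 ⌈4464/289⌉=16 ⌈4743/289⌉=17 ⌈5022/289⌉=18 ⌈5301/289⌉=19
  n=20…29: ⌈5580/289⌉=20 ⌈5859/289⌉=21 ⌈6138/289⌉=22 ⌈6417/289⌉=23 ⌈6696/289⌉=24 ⌈6975/289⌉=25 ⌈7254/289⌉=26 ⌈7533/289⌉=27 ⌈7812/289⌉=28 ⌈8091/289⌉=28
  n=30…39: ⌈8370/289⌉=29 ⌈8649/289⌉=30 ⌈8928/289⌉=31 ⌈9207/289⌉=32 ⌈9486/289⌉=33 ⌈9765/289⌉=34 ⌈10044/289⌉=35 ⌈10323/289⌉=36 ⌈10602/289⌉=37 ⌈10881/289⌉=38
  n=40…49: ⌈11160/289⌉=39 ⌈11439/289⌉=40 ⌈11718/289⌉=41 ⌈11997/289⌉=42 ⌈12276/289⌉=43 ⌈12555/289⌉=44 ⌈12834/289⌉=45 ⌈13113/289⌉=46 ⌈13392/289⌉=47 ⌈13671/289⌉=48
  n=50…59: ⌈13950/289⌉=49 ⌈14229/289⌉=50 ⌈14508/289⌉=51 ⌈14787/289⌉=52 ⌈15066/289⌉=53 ⌈15345/289⌉=54 ⌈15624/289⌉=55 ⌈15903/289⌉=56 ⌈16182/289⌉=56 ⌈16461/289⌉=57
  n=60…69: ⌈16740/289⌉=58 ⌈17019/289⌉=59 ⌈17298/289⌉=60 ⌈17577/289⌉=61 ⌈17856/289⌉=62 ⌈18135/289⌉=63 ⌈18414/289⌉=64 ⌈18693/289⌉=65 ⌈18972/289⌉=66 ⌈19251/289⌉=67
  n=70…79: ⌈19530/289⌉=68 ⌈19809/289⌉=69 ⌈20088/289⌉=70 ⌈20367/289⌉=71 ⌈20646/289⌉=72 ⌈20925/289⌉=73 ⌈21204/289⌉=74 ⌈21483/289⌉=75 ⌈21762/289⌉=76 ⌈22041/289⌉=77
  n=80…89: ⌈22320/289⌉=78 ⌈22599/289⌉=79 ⌈22878/289⌉=80 ⌈23157/289⌉=81 ⌈23436/289⌉=82 ⌈23715/289⌉=83 ⌈23994/289⌉=84 ⌈24273/289⌉=84 ⌈24552/289⌉=85 ⌈24831/289⌉=86
  n=90…99: ⌈25110/289⌉=87 ⌈25389/289⌉=88 ⌈25668/289⌉=89 ⌈25947/289⌉=90 ⌈26226/289⌉=91 ⌈26505/289⌉=92 ⌈26784/289⌉=93 ⌈27063/289⌉=94 ⌈27342/289⌉=95 ⌈27621/289⌉=96
  n=100…109: ⌈27900/289⌉=97 ⌈28179/289⌉=98 ⌈28458/289⌉=99 ⌈28737/289⌉=100 ⌈29016/289⌉=101 ⌈29295/289⌉=102 ⌈29574/289⌉=103 ⌈29853/289⌉=104 ⌈30132/289⌉=105 ⌈30411/289⌉=106
  n=110…119: ⌈30690/289⌉=107 ⌈30969/289⌉=108 ⌈31248/289⌉=109 ⌈31527/289⌉=110 ⌈31806/289⌉=111 ⌈32085/289⌉=112 ⌈32364/289⌉=112 ⌈32643/289⌉=113 ⌈32922/289⌉=114 ⌈33201/289⌉=115
  n=120…129: ⌈33480/289⌉=116 ⌈33759/289⌉=117 ⌈34038/289⌉=118 ⌈34317/289⌉=119 ⌈34596/289⌉=120 ⌈34875/289⌉=121 ⌈35154/289⌉=122 ⌈35433/289⌉=123 ⌈35712/289⌉=124 ⌈35991/289⌉=125
  n=130…137: ⌈36270/289⌉=126 ⌈36549/289⌉=127 ⌈36828/289⌉=128 ⌈37107/289⌉=129 ⌈37386/289⌉=130 ⌈37665/289⌉=131 ⌈37944/289⌉=132 ⌈38223/289⌉=133
s_n = t_(n+1) − t_n for n = 0 … 136 gives
prefix = 11111111111111111111111111110111111111111111111111111111101111111111111111111111111111011111111111111111111111111110111111111111111111111
slide a length-10 window over [0..9] … [127..136] (128 windows); first occurrence of each distinct factor:
  [  0..  9] 1111111111
  [ 19.. 28] 1111111110
  [ 20.. 29] 1111111101
  [ 21.. 30] 1111111011
  [ 22.. 31] 1111110111
  [ 23.. 32] 1111101111
  [ 24.. 33] 1111011111
  [ 25.. 34] 1110111111
  [ 26.. 35] 1101111111
  [ 27.. 36] 1011111111
  [ 28.. 37] 0111111111
  (the other 117 windows repeat one of these)
distinct factors: {0111111111, 1011111111, 1101111111, 1110111111, 1111011111, 1111101111, 1111110111, 1111111011, 1111111101, 1111111110, 1111111111}
count = 11  (Sturmian bound for length 10 is 11)

11


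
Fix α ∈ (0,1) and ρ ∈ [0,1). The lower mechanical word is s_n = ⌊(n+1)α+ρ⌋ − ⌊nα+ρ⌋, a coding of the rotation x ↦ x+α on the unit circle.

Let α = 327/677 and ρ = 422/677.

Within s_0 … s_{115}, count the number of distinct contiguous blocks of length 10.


t_n = ⌊(n·327+422)/677⌋ for n = 0 … 116:
  n=0…9: ⌊422/677⌋=0 ⌊749/677⌋=1 ⌊1076/677⌋=1 ⌊1403/677⌋=2 ⌊1730/677⌋=2 ⌊2057/677⌋=3 ⌊2384/677⌋=3 ⌊2711/677⌋=4 ⌊3038/677⌋=4 ⌊3365/677⌋=4
  n=10…19: ⌊3692/677⌋=5 ⌊4019/677⌋=5 ⌊4346/677⌋=6 ⌊4673/677⌋=6 ⌊5000/677⌋=7 ⌊5327/677⌋=7 ⌊5654/677⌋=8 ⌊5981/677⌋=8 ⌊6308/677⌋=9 ⌊6635/677⌋=9
  n=20…29: ⌊6962/677⌋=10 ⌊7289/677⌋=10 ⌊7616/677⌋=11 ⌊7943/677⌋=11 ⌊8270/677⌋=12 ⌊8597/677⌋=12 ⌊8924/677⌋=13 ⌊9251/677⌋=13 ⌊9578/677⌋=14 ⌊9905/677⌋=14
  n=30…39: ⌊10232/677⌋=15 ⌊10559/677⌋=15 ⌊10886/677⌋=16 ⌊11213/677⌋=16 ⌊11540/677⌋=17 ⌊11867/677⌋=17 ⌊12194/677⌋=18 ⌊12521/677⌋=18 ⌊12848/677⌋=18 ⌊13175/677⌋=19
  n=40…49: ⌊13502/677⌋=19 ⌊13829/677⌋=20 ⌊14156/677⌋=20 ⌊14483/677⌋=21 ⌊14810/677⌋=21 ⌊15137/677⌋=22 ⌊15464/677⌋=22 ⌊15791/677⌋=23 ⌊16118/677⌋=23 ⌊16445/677⌋=24
  n=50…59: ⌊16772/677⌋=24 ⌊17099/677⌋=25 ⌊17426/677⌋=25 ⌊17753/677⌋=26 ⌊18080/677⌋=26 ⌊18407/677⌋=27 ⌊18734/677⌋=27 ⌊19061/677⌋=28 ⌊19388/677⌋=28 ⌊19715/677⌋=29
  n=60…69: ⌊20042/677⌋=29 ⌊20369/677⌋=30 ⌊20696/677⌋=30 ⌊21023/677⌋=31 ⌊21350/677⌋=31 ⌊21677/677⌋=32 ⌊22004/677⌋=32 ⌊22331/677⌋=32 ⌊22658/677⌋=33 ⌊22985/677⌋=33
  n=70…79: ⌊23312/677⌋=34 ⌊23639/677⌋=34 ⌊23966/677⌋=35 ⌊24293/677⌋=35 ⌊24620/677⌋=36 ⌊24947/677⌋=36 ⌊25274/677⌋=37 ⌊25601/677⌋=37 ⌊25928/677⌋=38 ⌊26255/677⌋=38
  n=80…89: ⌊26582/677⌋=39 ⌊26909/677⌋=39 ⌊27236/677⌋=40 ⌊27563/677⌋=40 ⌊27890/677⌋=41 ⌊28217/677⌋=41 ⌊28544/677⌋=42 ⌊28871/677⌋=42 ⌊29198/677⌋=43 ⌊29525/677⌋=43
  n=90…99: ⌊29852/677⌋=44 ⌊30179/677⌋=44 ⌊30506/677⌋=45 ⌊30833/677⌋=45 ⌊31160/677⌋=46 ⌊31487/677⌋=46 ⌊31814/677⌋=46 ⌊32141/677⌋=47 ⌊32468/677⌋=47 ⌊32795/677⌋=48
  n=100…109: ⌊33122/677⌋=48 ⌊33449/677⌋=49 ⌊33776/677⌋=49 ⌊34103/677⌋=50 ⌊34430/677⌋=50 ⌊34757/677⌋=51 ⌊35084/677⌋=51 ⌊35411/677⌋=52 ⌊35738/677⌋=52 ⌊36065/677⌋=53
  n=110…116: ⌊36392/677⌋=53 ⌊36719/677⌋=54 ⌊37046/677⌋=54 ⌊37373/677⌋=55 ⌊37700/677⌋=55 ⌊38027/677⌋=56 ⌊38354/677⌋=56
s_n = t_(n+1) − t_n for n = 0 … 115 gives
prefix = 10101010010101010101010101010101010100101010101010101010101010101001010101010101010101010101010010101010101010101010
slide a length-10 window over [0..9] … [106..115] (107 windows); first occurrence of each distinct factor:
  [  0..  9] 1010101001
  [  1.. 10] 0101010010
  [  2.. 11] 1010100101
  [  3.. 12] 0101001010
  [  4.. 13] 1010010101
  [  5.. 14] 0100101010
  [  6.. 15] 1001010101
  [  7.. 16] 0010101010
  [  8.. 17] 0101010101
  [  9.. 18] 1010101010
  [ 28.. 37] 0101010100
  (the other 96 windows repeat one of these)
distinct factors: {0010101010, 0100101010, 0101001010, 0101010010, 0101010100, 0101010101, 1001010101, 1010010101, 1010100101, 1010101001, 1010101010}
count = 11  (Sturmian bound for length 10 is 11)

11


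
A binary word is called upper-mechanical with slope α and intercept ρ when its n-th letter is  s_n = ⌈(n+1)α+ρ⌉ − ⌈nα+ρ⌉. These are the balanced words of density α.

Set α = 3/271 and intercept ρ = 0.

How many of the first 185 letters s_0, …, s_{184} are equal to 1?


#1s = Σ_{n=0}^{184} s_n = Σ_{n=0}^{184} (⌈(n+1)α+ρ⌉ − ⌈nα+ρ⌉)
the sum telescopes: every ⌈nα+ρ⌉ with 0 < n < 185 appears once with + and once with −, leaving ⌈185α+ρ⌉ − ⌈0·α+ρ⌉
185α + ρ = (185·3) / 271 = 555/271
ρ = 0/271
⌈555/271⌉ = 3,  ⌈0/271⌉ = 0
#1s = 3 − 0 = 3

3


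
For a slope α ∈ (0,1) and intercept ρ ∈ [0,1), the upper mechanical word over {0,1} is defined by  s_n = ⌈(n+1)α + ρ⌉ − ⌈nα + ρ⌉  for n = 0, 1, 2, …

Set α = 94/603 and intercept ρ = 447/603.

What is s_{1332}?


0

(n+1)α + ρ = (1333·94 + 447) / 603 = 125749/603
nα + ρ     = (1332·94 + 447) / 603 = 125655/603
⌈125749/603⌉ = 209,  ⌈125655/603⌉ = 209
s_{1332} = 209 − 209 = 0


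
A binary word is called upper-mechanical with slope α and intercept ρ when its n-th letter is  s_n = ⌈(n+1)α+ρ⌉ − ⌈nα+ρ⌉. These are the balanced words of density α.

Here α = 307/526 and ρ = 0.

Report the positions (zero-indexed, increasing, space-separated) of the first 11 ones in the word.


n=0: ⌈307/526⌉−⌈0/526⌉ = 1−0 = 1  ← one
n=1: ⌈614/526⌉−⌈307/526⌉ = 2−1 = 1  ← one
n=2: ⌈921/526⌉−⌈614/526⌉ = 2−2 = 0
n=3: ⌈1228/526⌉−⌈921/526⌉ = 3−2 = 1  ← one
n=4: ⌈1535/526⌉−⌈1228/526⌉ = 3−3 = 0
n=5: ⌈1842/526⌉−⌈1535/526⌉ = 4−3 = 1  ← one
n=6: ⌈2149/526⌉−⌈1842/526⌉ = 5−4 = 1  ← one
n=7: ⌈2456/526⌉−⌈2149/526⌉ = 5−5 = 0
n=8: ⌈2763/526⌉−⌈2456/526⌉ = 6−5 = 1  ← one
n=9: ⌈3070/526⌉−⌈2763/526⌉ = 6−6 = 0
n=10: ⌈3377/526⌉−⌈3070/526⌉ = 7−6 = 1  ← one
n=11: ⌈3684/526⌉−⌈3377/526⌉ = 8−7 = 1  ← one
n=12: ⌈3991/526⌉−⌈3684/526⌉ = 8−8 = 0
n=13: ⌈4298/526⌉−⌈3991/526⌉ = 9−8 = 1  ← one
n=14: ⌈4605/526⌉−⌈4298/526⌉ = 9−9 = 0
n=15: ⌈4912/526⌉−⌈4605/526⌉ = 10−9 = 1  ← one
n=16: ⌈5219/526⌉−⌈4912/526⌉ = 10−10 = 0
n=17: ⌈5526/526⌉−⌈5219/526⌉ = 11−10 = 1  ← one
positions of the first 11 ones: 0 1 3 5 6 8 10 11 13 15 17

0 1 3 5 6 8 10 11 13 15 17


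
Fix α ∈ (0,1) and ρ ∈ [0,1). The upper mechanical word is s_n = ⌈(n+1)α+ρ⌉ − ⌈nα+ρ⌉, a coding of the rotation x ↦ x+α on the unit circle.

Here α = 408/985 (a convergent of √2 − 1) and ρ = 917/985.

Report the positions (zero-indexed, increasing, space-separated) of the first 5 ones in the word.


n=0: ⌈1325/985⌉−⌈917/985⌉ = 2−1 = 1  ← one
n=1: ⌈1733/985⌉−⌈1325/985⌉ = 2−2 = 0
n=2: ⌈2141/985⌉−⌈1733/985⌉ = 3−2 = 1  ← one
n=3: ⌈2549/985⌉−⌈2141/985⌉ = 3−3 = 0
n=4: ⌈2957/985⌉−⌈2549/985⌉ = 4−3 = 1  ← one
n=5: ⌈3365/985⌉−⌈2957/985⌉ = 4−4 = 0
n=6: ⌈3773/985⌉−⌈3365/985⌉ = 4−4 = 0
n=7: ⌈4181/985⌉−⌈3773/985⌉ = 5−4 = 1  ← one
n=8: ⌈4589/985⌉−⌈4181/985⌉ = 5−5 = 0
n=9: ⌈4997/985⌉−⌈4589/985⌉ = 6−5 = 1  ← one
positions of the first 5 ones: 0 2 4 7 9

0 2 4 7 9


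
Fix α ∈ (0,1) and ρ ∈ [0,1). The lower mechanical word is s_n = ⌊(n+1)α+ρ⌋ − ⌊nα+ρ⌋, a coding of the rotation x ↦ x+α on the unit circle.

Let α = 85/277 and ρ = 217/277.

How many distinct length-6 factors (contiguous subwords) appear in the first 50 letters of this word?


7

t_n = ⌊(n·85+217)/277⌋ for n = 0 … 50:
  n=0…9: ⌊217/277⌋=0 ⌊302/277⌋=1 ⌊387/277⌋=1 ⌊472/277⌋=1 ⌊557/277⌋=2 ⌊642/277⌋=2 ⌊727/277⌋=2 ⌊812/277⌋=2 ⌊897/277⌋=3 ⌊982/277⌋=3
  n=10…19: ⌊1067/277⌋=3 ⌊1152/277⌋=4 ⌊1237/277⌋=4 ⌊1322/277⌋=4 ⌊1407/277⌋=5 ⌊1492/277⌋=5 ⌊1577/277⌋=5 ⌊1662/277⌋=6 ⌊1747/277⌋=6 ⌊1832/277⌋=6
  n=20…29: ⌊1917/277⌋=6 ⌊2002/277⌋=7 ⌊2087/277⌋=7 ⌊2172/277⌋=7 ⌊2257/277⌋=8 ⌊2342/277⌋=8 ⌊2427/277⌋=8 ⌊2512/277⌋=9 ⌊2597/277⌋=9 ⌊2682/277⌋=9
  n=30…39: ⌊2767/277⌋=9 ⌊2852/277⌋=10 ⌊2937/277⌋=10 ⌊3022/277⌋=10 ⌊3107/277⌋=11 ⌊3192/277⌋=11 ⌊3277/277⌋=11 ⌊3362/277⌋=12 ⌊3447/277⌋=12 ⌊3532/277⌋=12
  n=40…49: ⌊3617/277⌋=13 ⌊3702/277⌋=13 ⌊3787/277⌋=13 ⌊3872/277⌋=13 ⌊3957/277⌋=14 ⌊4042/277⌋=14 ⌊4127/277⌋=14 ⌊4212/277⌋=15 ⌊4297/277⌋=15 ⌊4382/277⌋=15
  n=50: ⌊4467/277⌋=16
s_n = t_(n+1) − t_n for n = 0 … 49 gives
prefix = 10010001001001001000100100100010010010010001001001
slide a length-6 window over [0..5] … [44..49] (45 windows); first occurrence of each distinct factor:
  [  0..  5] 100100
  [  1..  6] 001000
  [  2..  7] 010001
  [  3..  8] 100010
  [  4..  9] 000100
  [  5.. 10] 001001
  [  6.. 11] 010010
  (the other 38 windows repeat one of these)
distinct factors: {000100, 001000, 001001, 010001, 010010, 100010, 100100}
count = 7  (Sturmian bound for length 6 is 7)


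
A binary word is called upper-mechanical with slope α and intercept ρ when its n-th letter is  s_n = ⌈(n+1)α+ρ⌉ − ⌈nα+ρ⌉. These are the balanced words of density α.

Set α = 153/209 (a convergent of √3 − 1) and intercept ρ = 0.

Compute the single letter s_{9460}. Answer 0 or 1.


0

(n+1)α + ρ = (9461·153) / 209 = 1447533/209
nα + ρ     = (9460·153) / 209 = 1447380/209
⌈1447533/209⌉ = 6926,  ⌈1447380/209⌉ = 6926
s_{9460} = 6926 − 6926 = 0


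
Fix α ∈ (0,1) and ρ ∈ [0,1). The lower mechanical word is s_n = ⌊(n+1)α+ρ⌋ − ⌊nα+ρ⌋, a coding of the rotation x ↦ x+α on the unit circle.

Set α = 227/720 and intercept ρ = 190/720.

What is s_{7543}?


(n+1)α + ρ = (7544·227 + 190) / 720 = 1712678/720
nα + ρ     = (7543·227 + 190) / 720 = 1712451/720
⌊1712678/720⌋ = 2378,  ⌊1712451/720⌋ = 2378
s_{7543} = 2378 − 2378 = 0

0


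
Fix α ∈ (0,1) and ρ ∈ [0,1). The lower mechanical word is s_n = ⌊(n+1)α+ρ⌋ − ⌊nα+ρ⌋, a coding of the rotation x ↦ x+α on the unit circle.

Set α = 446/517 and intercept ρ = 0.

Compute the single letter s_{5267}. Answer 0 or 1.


(n+1)α + ρ = (5268·446) / 517 = 2349528/517
nα + ρ     = (5267·446) / 517 = 2349082/517
⌊2349528/517⌋ = 4544,  ⌊2349082/517⌋ = 4543
s_{5267} = 4544 − 4543 = 1

1


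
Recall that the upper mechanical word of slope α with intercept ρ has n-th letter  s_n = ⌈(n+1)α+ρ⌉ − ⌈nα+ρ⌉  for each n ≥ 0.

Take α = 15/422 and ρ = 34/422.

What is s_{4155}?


(n+1)α + ρ = (4156·15 + 34) / 422 = 62374/422
nα + ρ     = (4155·15 + 34) / 422 = 62359/422
⌈62374/422⌉ = 148,  ⌈62359/422⌉ = 148
s_{4155} = 148 − 148 = 0

0


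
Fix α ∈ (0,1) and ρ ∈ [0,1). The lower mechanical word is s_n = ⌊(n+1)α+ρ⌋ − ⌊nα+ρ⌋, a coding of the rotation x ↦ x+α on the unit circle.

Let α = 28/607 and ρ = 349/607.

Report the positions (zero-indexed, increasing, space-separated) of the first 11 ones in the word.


9 30 52 74 95 117 139 160 182 204 225

n=0: ⌊377/607⌋−⌊349/607⌋ = 0−0 = 0
n=1: ⌊405/607⌋−⌊377/607⌋ = 0−0 = 0
  …
n=9: ⌊629/607⌋−⌊601/607⌋ = 1−0 = 1  ← one
n=10: ⌊657/607⌋−⌊629/607⌋ = 1−1 = 0
n=11: ⌊685/607⌋−⌊657/607⌋ = 1−1 = 0
  …
n=30: ⌊1217/607⌋−⌊1189/607⌋ = 2−1 = 1  ← one
n=31: ⌊1245/607⌋−⌊1217/607⌋ = 2−2 = 0
n=32: ⌊1273/607⌋−⌊1245/607⌋ = 2−2 = 0
  …
n=52: ⌊1833/607⌋−⌊1805/607⌋ = 3−2 = 1  ← one
n=53: ⌊1861/607⌋−⌊1833/607⌋ = 3−3 = 0
n=54: ⌊1889/607⌋−⌊1861/607⌋ = 3−3 = 0
  …
n=74: ⌊2449/607⌋−⌊2421/607⌋ = 4−3 = 1  ← one
n=75: ⌊2477/607⌋−⌊2449/607⌋ = 4−4 = 0
n=76: ⌊2505/607⌋−⌊2477/607⌋ = 4−4 = 0
  …
n=95: ⌊3037/607⌋−⌊3009/607⌋ = 5−4 = 1  ← one
n=96: ⌊3065/607⌋−⌊3037/607⌋ = 5−5 = 0
n=97: ⌊3093/607⌋−⌊3065/607⌋ = 5−5 = 0
  …
n=117: ⌊3653/607⌋−⌊3625/607⌋ = 6−5 = 1  ← one
n=118: ⌊3681/607⌋−⌊3653/607⌋ = 6−6 = 0
n=119: ⌊3709/607⌋−⌊3681/607⌋ = 6−6 = 0
  …
n=139: ⌊4269/607⌋−⌊4241/607⌋ = 7−6 = 1  ← one
n=140: ⌊4297/607⌋−⌊4269/607⌋ = 7−7 = 0
n=141: ⌊4325/607⌋−⌊4297/607⌋ = 7−7 = 0
  …
n=160: ⌊4857/607⌋−⌊4829/607⌋ = 8−7 = 1  ← one
n=161: ⌊4885/607⌋−⌊4857/607⌋ = 8−8 = 0
n=162: ⌊4913/607⌋−⌊4885/607⌋ = 8−8 = 0
  …
n=182: ⌊5473/607⌋−⌊5445/607⌋ = 9−8 = 1  ← one
n=183: ⌊5501/607⌋−⌊5473/607⌋ = 9−9 = 0
n=184: ⌊5529/607⌋−⌊5501/607⌋ = 9−9 = 0
  …
n=204: ⌊6089/607⌋−⌊6061/607⌋ = 10−9 = 1  ← one
n=205: ⌊6117/607⌋−⌊6089/607⌋ = 10−10 = 0
n=206: ⌊6145/607⌋−⌊6117/607⌋ = 10−10 = 0
  …
n=225: ⌊6677/607⌋−⌊6649/607⌋ = 11−10 = 1  ← one
positions of the first 11 ones: 9 30 52 74 95 117 139 160 182 204 225


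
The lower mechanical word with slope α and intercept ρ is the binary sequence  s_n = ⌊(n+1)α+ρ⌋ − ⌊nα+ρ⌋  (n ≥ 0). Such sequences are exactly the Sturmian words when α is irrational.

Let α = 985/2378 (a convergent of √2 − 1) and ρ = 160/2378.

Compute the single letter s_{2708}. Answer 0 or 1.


(n+1)α + ρ = (2709·985 + 160) / 2378 = 2668525/2378
nα + ρ     = (2708·985 + 160) / 2378 = 2667540/2378
⌊2668525/2378⌋ = 1122,  ⌊2667540/2378⌋ = 1121
s_{2708} = 1122 − 1121 = 1

1


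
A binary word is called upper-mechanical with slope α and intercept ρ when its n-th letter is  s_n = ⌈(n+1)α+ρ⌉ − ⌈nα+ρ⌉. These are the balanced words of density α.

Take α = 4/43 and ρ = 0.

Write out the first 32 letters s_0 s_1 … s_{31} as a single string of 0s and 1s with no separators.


n=0: ⌈(1·4)/43⌉ − ⌈(0·4)/43⌉ = ⌈4/43⌉ − ⌈0/43⌉ = 1 − 0 = 1
n=1: ⌈(2·4)/43⌉ − ⌈(1·4)/43⌉ = ⌈8/43⌉ − ⌈4/43⌉ = 1 − 1 = 0
n=2: ⌈(3·4)/43⌉ − ⌈(2·4)/43⌉ = ⌈12/43⌉ − ⌈8/43⌉ = 1 − 1 = 0
n=3: ⌈(4·4)/43⌉ − ⌈(3·4)/43⌉ = ⌈16/43⌉ − ⌈12/43⌉ = 1 − 1 = 0
n=4: ⌈(5·4)/43⌉ − ⌈(4·4)/43⌉ = ⌈20/43⌉ − ⌈16/43⌉ = 1 − 1 = 0
n=5: ⌈(6·4)/43⌉ − ⌈(5·4)/43⌉ = ⌈24/43⌉ − ⌈20/43⌉ = 1 − 1 = 0
n=6: ⌈(7·4)/43⌉ − ⌈(6·4)/43⌉ = ⌈28/43⌉ − ⌈24/43⌉ = 1 − 1 = 0
n=7: ⌈(8·4)/43⌉ − ⌈(7·4)/43⌉ = ⌈32/43⌉ − ⌈28/43⌉ = 1 − 1 = 0
n=8: ⌈(9·4)/43⌉ − ⌈(8·4)/43⌉ = ⌈36/43⌉ − ⌈32/43⌉ = 1 − 1 = 0
n=9: ⌈(10·4)/43⌉ − ⌈(9·4)/43⌉ = ⌈40/43⌉ − ⌈36/43⌉ = 1 − 1 = 0
n=10: ⌈(11·4)/43⌉ − ⌈(10·4)/43⌉ = ⌈44/43⌉ − ⌈40/43⌉ = 2 − 1 = 1
n=11: ⌈(12·4)/43⌉ − ⌈(11·4)/43⌉ = ⌈48/43⌉ − ⌈44/43⌉ = 2 − 2 = 0
n=12: ⌈(13·4)/43⌉ − ⌈(12·4)/43⌉ = ⌈52/43⌉ − ⌈48/43⌉ = 2 − 2 = 0
n=13: ⌈(14·4)/43⌉ − ⌈(13·4)/43⌉ = ⌈56/43⌉ − ⌈52/43⌉ = 2 − 2 = 0
n=14: ⌈(15·4)/43⌉ − ⌈(14·4)/43⌉ = ⌈60/43⌉ − ⌈56/43⌉ = 2 − 2 = 0
n=15: ⌈(16·4)/43⌉ − ⌈(15·4)/43⌉ = ⌈64/43⌉ − ⌈60/43⌉ = 2 − 2 = 0
n=16: ⌈(17·4)/43⌉ − ⌈(16·4)/43⌉ = ⌈68/43⌉ − ⌈64/43⌉ = 2 − 2 = 0
n=17: ⌈(18·4)/43⌉ − ⌈(17·4)/43⌉ = ⌈72/43⌉ − ⌈68/43⌉ = 2 − 2 = 0
n=18: ⌈(19·4)/43⌉ − ⌈(18·4)/43⌉ = ⌈76/43⌉ − ⌈72/43⌉ = 2 − 2 = 0
n=19: ⌈(20·4)/43⌉ − ⌈(19·4)/43⌉ = ⌈80/43⌉ − ⌈76/43⌉ = 2 − 2 = 0
n=20: ⌈(21·4)/43⌉ − ⌈(20·4)/43⌉ = ⌈84/43⌉ − ⌈80/43⌉ = 2 − 2 = 0
n=21: ⌈(22·4)/43⌉ − ⌈(21·4)/43⌉ = ⌈88/43⌉ − ⌈84/43⌉ = 3 − 2 = 1
n=22: ⌈(23·4)/43⌉ − ⌈(22·4)/43⌉ = ⌈92/43⌉ − ⌈88/43⌉ = 3 − 3 = 0
n=23: ⌈(24·4)/43⌉ − ⌈(23·4)/43⌉ = ⌈96/43⌉ − ⌈92/43⌉ = 3 − 3 = 0
n=24: ⌈(25·4)/43⌉ − ⌈(24·4)/43⌉ = ⌈100/43⌉ − ⌈96/43⌉ = 3 − 3 = 0
n=25: ⌈(26·4)/43⌉ − ⌈(25·4)/43⌉ = ⌈104/43⌉ − ⌈100/43⌉ = 3 − 3 = 0
n=26: ⌈(27·4)/43⌉ − ⌈(26·4)/43⌉ = ⌈108/43⌉ − ⌈104/43⌉ = 3 − 3 = 0
n=27: ⌈(28·4)/43⌉ − ⌈(27·4)/43⌉ = ⌈112/43⌉ − ⌈108/43⌉ = 3 − 3 = 0
n=28: ⌈(29·4)/43⌉ − ⌈(28·4)/43⌉ = ⌈116/43⌉ − ⌈112/43⌉ = 3 − 3 = 0
n=29: ⌈(30·4)/43⌉ − ⌈(29·4)/43⌉ = ⌈120/43⌉ − ⌈116/43⌉ = 3 − 3 = 0
n=30: ⌈(31·4)/43⌉ − ⌈(30·4)/43⌉ = ⌈124/43⌉ − ⌈120/43⌉ = 3 − 3 = 0
n=31: ⌈(32·4)/43⌉ − ⌈(31·4)/43⌉ = ⌈128/43⌉ − ⌈124/43⌉ = 3 − 3 = 0

10000000001000000000010000000000


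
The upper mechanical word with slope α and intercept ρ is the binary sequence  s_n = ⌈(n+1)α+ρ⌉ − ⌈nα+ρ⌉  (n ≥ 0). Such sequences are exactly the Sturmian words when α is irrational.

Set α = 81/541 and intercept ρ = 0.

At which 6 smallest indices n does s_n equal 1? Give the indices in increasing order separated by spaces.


0 6 13 20 26 33

n=0: ⌈81/541⌉−⌈0/541⌉ = 1−0 = 1  ← one
n=1: ⌈162/541⌉−⌈81/541⌉ = 1−1 = 0
n=2: ⌈243/541⌉−⌈162/541⌉ = 1−1 = 0
n=3: ⌈324/541⌉−⌈243/541⌉ = 1−1 = 0
n=4: ⌈405/541⌉−⌈324/541⌉ = 1−1 = 0
n=5: ⌈486/541⌉−⌈405/541⌉ = 1−1 = 0
n=6: ⌈567/541⌉−⌈486/541⌉ = 2−1 = 1  ← one
n=7: ⌈648/541⌉−⌈567/541⌉ = 2−2 = 0
n=8: ⌈729/541⌉−⌈648/541⌉ = 2−2 = 0
n=9: ⌈810/541⌉−⌈729/541⌉ = 2−2 = 0
n=10: ⌈891/541⌉−⌈810/541⌉ = 2−2 = 0
n=11: ⌈972/541⌉−⌈891/541⌉ = 2−2 = 0
n=12: ⌈1053/541⌉−⌈972/541⌉ = 2−2 = 0
n=13: ⌈1134/541⌉−⌈1053/541⌉ = 3−2 = 1  ← one
n=14: ⌈1215/541⌉−⌈1134/541⌉ = 3−3 = 0
n=15: ⌈1296/541⌉−⌈1215/541⌉ = 3−3 = 0
n=16: ⌈1377/541⌉−⌈1296/541⌉ = 3−3 = 0
n=17: ⌈1458/541⌉−⌈1377/541⌉ = 3−3 = 0
n=18: ⌈1539/541⌉−⌈1458/541⌉ = 3−3 = 0
n=19: ⌈1620/541⌉−⌈1539/541⌉ = 3−3 = 0
n=20: ⌈1701/541⌉−⌈1620/541⌉ = 4−3 = 1  ← one
n=21: ⌈1782/541⌉−⌈1701/541⌉ = 4−4 = 0
n=22: ⌈1863/541⌉−⌈1782/541⌉ = 4−4 = 0
n=23: ⌈1944/541⌉−⌈1863/541⌉ = 4−4 = 0
n=24: ⌈2025/541⌉−⌈1944/541⌉ = 4−4 = 0
n=25: ⌈2106/541⌉−⌈2025/541⌉ = 4−4 = 0
n=26: ⌈2187/541⌉−⌈2106/541⌉ = 5−4 = 1  ← one
n=27: ⌈2268/541⌉−⌈2187/541⌉ = 5−5 = 0
n=28: ⌈2349/541⌉−⌈2268/541⌉ = 5−5 = 0
n=29: ⌈2430/541⌉−⌈2349/541⌉ = 5−5 = 0
n=30: ⌈2511/541⌉−⌈2430/541⌉ = 5−5 = 0
n=31: ⌈2592/541⌉−⌈2511/541⌉ = 5−5 = 0
n=32: ⌈2673/541⌉−⌈2592/541⌉ = 5−5 = 0
n=33: ⌈2754/541⌉−⌈2673/541⌉ = 6−5 = 1  ← one
positions of the first 6 ones: 0 6 13 20 26 33


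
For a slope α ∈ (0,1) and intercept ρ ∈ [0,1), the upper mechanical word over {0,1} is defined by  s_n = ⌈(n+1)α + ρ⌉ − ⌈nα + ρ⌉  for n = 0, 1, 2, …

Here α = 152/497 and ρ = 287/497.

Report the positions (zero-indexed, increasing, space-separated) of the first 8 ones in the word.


n=0: ⌈439/497⌉−⌈287/497⌉ = 1−1 = 0
n=1: ⌈591/497⌉−⌈439/497⌉ = 2−1 = 1  ← one
n=2: ⌈743/497⌉−⌈591/497⌉ = 2−2 = 0
n=3: ⌈895/497⌉−⌈743/497⌉ = 2−2 = 0
n=4: ⌈1047/497⌉−⌈895/497⌉ = 3−2 = 1  ← one
n=5: ⌈1199/497⌉−⌈1047/497⌉ = 3−3 = 0
n=6: ⌈1351/497⌉−⌈1199/497⌉ = 3−3 = 0
n=7: ⌈1503/497⌉−⌈1351/497⌉ = 4−3 = 1  ← one
n=8: ⌈1655/497⌉−⌈1503/497⌉ = 4−4 = 0
n=9: ⌈1807/497⌉−⌈1655/497⌉ = 4−4 = 0
n=10: ⌈1959/497⌉−⌈1807/497⌉ = 4−4 = 0
n=11: ⌈2111/497⌉−⌈1959/497⌉ = 5−4 = 1  ← one
n=12: ⌈2263/497⌉−⌈2111/497⌉ = 5−5 = 0
n=13: ⌈2415/497⌉−⌈2263/497⌉ = 5−5 = 0
n=14: ⌈2567/497⌉−⌈2415/497⌉ = 6−5 = 1  ← one
n=15: ⌈2719/497⌉−⌈2567/497⌉ = 6−6 = 0
n=16: ⌈2871/497⌉−⌈2719/497⌉ = 6−6 = 0
n=17: ⌈3023/497⌉−⌈2871/497⌉ = 7−6 = 1  ← one
n=18: ⌈3175/497⌉−⌈3023/497⌉ = 7−7 = 0
n=19: ⌈3327/497⌉−⌈3175/497⌉ = 7−7 = 0
n=20: ⌈3479/497⌉−⌈3327/497⌉ = 7−7 = 0
n=21: ⌈3631/497⌉−⌈3479/497⌉ = 8−7 = 1  ← one
n=22: ⌈3783/497⌉−⌈3631/497⌉ = 8−8 = 0
n=23: ⌈3935/497⌉−⌈3783/497⌉ = 8−8 = 0
n=24: ⌈4087/497⌉−⌈3935/497⌉ = 9−8 = 1  ← one
positions of the first 8 ones: 1 4 7 11 14 17 21 24

1 4 7 11 14 17 21 24


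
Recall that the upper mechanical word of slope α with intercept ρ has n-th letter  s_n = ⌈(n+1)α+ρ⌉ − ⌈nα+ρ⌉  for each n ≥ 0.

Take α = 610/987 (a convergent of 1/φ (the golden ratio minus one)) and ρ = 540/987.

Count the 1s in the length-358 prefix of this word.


221

#1s = Σ_{n=0}^{357} s_n = Σ_{n=0}^{357} (⌈(n+1)α+ρ⌉ − ⌈nα+ρ⌉)
the sum telescopes: every ⌈nα+ρ⌉ with 0 < n < 358 appears once with + and once with −, leaving ⌈358α+ρ⌉ − ⌈0·α+ρ⌉
358α + ρ = (358·610 + 540) / 987 = 218920/987
ρ = 540/987
⌈218920/987⌉ = 222,  ⌈540/987⌉ = 1
#1s = 222 − 1 = 221


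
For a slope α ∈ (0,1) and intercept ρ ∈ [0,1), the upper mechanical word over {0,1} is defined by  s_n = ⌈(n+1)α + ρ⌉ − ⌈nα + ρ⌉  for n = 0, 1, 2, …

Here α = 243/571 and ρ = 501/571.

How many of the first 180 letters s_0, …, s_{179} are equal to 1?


#1s = Σ_{n=0}^{179} s_n = Σ_{n=0}^{179} (⌈(n+1)α+ρ⌉ − ⌈nα+ρ⌉)
the sum telescopes: every ⌈nα+ρ⌉ with 0 < n < 180 appears once with + and once with −, leaving ⌈180α+ρ⌉ − ⌈0·α+ρ⌉
180α + ρ = (180·243 + 501) / 571 = 44241/571
ρ = 501/571
⌈44241/571⌉ = 78,  ⌈501/571⌉ = 1
#1s = 78 − 1 = 77

77


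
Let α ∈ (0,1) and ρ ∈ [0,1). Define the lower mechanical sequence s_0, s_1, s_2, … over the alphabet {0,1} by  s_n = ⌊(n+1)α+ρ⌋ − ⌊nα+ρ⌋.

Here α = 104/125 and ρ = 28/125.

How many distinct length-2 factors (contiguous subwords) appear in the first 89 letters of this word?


t_n = ⌊(n·104+28)/125⌋ for n = 0 … 89:
  n=0…9: ⌊28/125⌋=0 ⌊132/125⌋=1 ⌊236/125⌋=1 ⌊340/125⌋=2 ⌊444/125⌋=3 ⌊548/125⌋=4 ⌊652/125⌋=5 ⌊756/125⌋=6 ⌊860/125⌋=6 ⌊964/125⌋=7
  n=10…19: ⌊1068/125⌋=8 ⌊1172/125⌋=9 ⌊1276/125⌋=10 ⌊1380/125⌋=11 ⌊1484/125⌋=11 ⌊1588/125⌋=12 ⌊1692/125⌋=13 ⌊1796/125⌋=14 ⌊1900/125⌋=15 ⌊2004/125⌋=16
  n=20…29: ⌊2108/125⌋=16 ⌊2212/125⌋=17 ⌊2316/125⌋=18 ⌊2420/125⌋=19 ⌊2524/125⌋=20 ⌊2628/125⌋=21 ⌊2732/125⌋=21 ⌊2836/125⌋=22 ⌊2940/125⌋=23 ⌊3044/125⌋=24
  n=30…39: ⌊3148/125⌋=25 ⌊3252/125⌋=26 ⌊3356/125⌋=26 ⌊3460/125⌋=27 ⌊3564/125⌋=28 ⌊3668/125⌋=29 ⌊3772/125⌋=30 ⌊3876/125⌋=31 ⌊3980/125⌋=31 ⌊4084/125⌋=32
  n=40…49: ⌊4188/125⌋=33 ⌊4292/125⌋=34 ⌊4396/125⌋=35 ⌊4500/125⌋=36 ⌊4604/125⌋=36 ⌊4708/125⌋=37 ⌊4812/125⌋=38 ⌊4916/125⌋=39 ⌊5020/125⌋=40 ⌊5124/125⌋=40
  n=50…59: ⌊5228/125⌋=41 ⌊5332/125⌋=42 ⌊5436/125⌋=43 ⌊5540/125⌋=44 ⌊5644/125⌋=45 ⌊5748/125⌋=45 ⌊5852/125⌋=46 ⌊5956/125⌋=47 ⌊6060/125⌋=48 ⌊6164/125⌋=49
  n=60…69: ⌊6268/125⌋=50 ⌊6372/125⌋=50 ⌊6476/125⌋=51 ⌊6580/125⌋=52 ⌊6684/125⌋=53 ⌊6788/125⌋=54 ⌊6892/125⌋=55 ⌊6996/125⌋=55 ⌊7100/125⌋=56 ⌊7204/125⌋=57
  n=70…79: ⌊7308/125⌋=58 ⌊7412/125⌋=59 ⌊7516/125⌋=60 ⌊7620/125⌋=60 ⌊7724/125⌋=61 ⌊7828/125⌋=62 ⌊7932/125⌋=63 ⌊8036/125⌋=64 ⌊8140/125⌋=65 ⌊8244/125⌋=65
  n=80…89: ⌊8348/125⌋=66 ⌊8452/125⌋=67 ⌊8556/125⌋=68 ⌊8660/125⌋=69 ⌊8764/125⌋=70 ⌊8868/125⌋=70 ⌊8972/125⌋=71 ⌊9076/125⌋=72 ⌊9180/125⌋=73 ⌊9284/125⌋=74
s_n = t_(n+1) − t_n for n = 0 … 88 gives
prefix = 10111110111110111110111110111110111110111110111101111101111101111101111101111101111101111
slide a length-2 window over [0..1] … [87..88] (88 windows); first occurrence of each distinct factor:
  [  0..  1] 10
  [  1..  2] 01
  [  2..  3] 11
  (the other 85 windows repeat one of these)
distinct factors: {01, 10, 11}
count = 3  (Sturmian bound for length 2 is 3)

3


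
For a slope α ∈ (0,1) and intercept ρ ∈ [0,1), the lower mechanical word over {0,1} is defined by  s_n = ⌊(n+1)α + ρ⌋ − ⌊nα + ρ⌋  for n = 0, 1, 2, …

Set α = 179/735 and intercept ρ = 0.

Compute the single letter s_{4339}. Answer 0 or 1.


0

(n+1)α + ρ = (4340·179) / 735 = 776860/735
nα + ρ     = (4339·179) / 735 = 776681/735
⌊776860/735⌋ = 1056,  ⌊776681/735⌋ = 1056
s_{4339} = 1056 − 1056 = 0


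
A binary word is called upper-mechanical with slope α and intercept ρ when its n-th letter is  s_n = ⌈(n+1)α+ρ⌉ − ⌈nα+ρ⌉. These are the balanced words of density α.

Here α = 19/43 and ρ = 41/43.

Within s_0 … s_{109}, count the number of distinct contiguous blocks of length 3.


4

t_n = ⌈(n·19+41)/43⌉ for n = 0 … 110:
  n=0…9: ⌈41/43⌉=1 ⌈60/43⌉=2 ⌈79/43⌉=2 ⌈98/43⌉=3 ⌈117/43⌉=3 ⌈136/43⌉=4 ⌈155/43⌉=4 ⌈174/43⌉=5 ⌈193/43⌉=5 ⌈212/43⌉=5
  n=10…19: ⌈231/43⌉=6 ⌈250/43⌉=6 ⌈269/43⌉=7 ⌈288/43⌉=7 ⌈307/43⌉=8 ⌈326/43⌉=8 ⌈345/43⌉=9 ⌈364/43⌉=9 ⌈383/43⌉=9 ⌈402/43⌉=10
  n=20…29: ⌈421/43⌉=10 ⌈440/43⌉=11 ⌈459/43⌉=11 ⌈478/43⌉=12 ⌈497/43⌉=12 ⌈516/43⌉=12 ⌈535/43⌉=13 ⌈554/43⌉=13 ⌈573/43⌉=14 ⌈592/43⌉=14
  n=30…39: ⌈611/43⌉=15 ⌈630/43⌉=15 ⌈649/43⌉=16 ⌈668/43⌉=16 ⌈687/43⌉=16 ⌈706/43⌉=17 ⌈725/43⌉=17 ⌈744/43⌉=18 ⌈763/43⌉=18 ⌈782/43⌉=19
  n=40…49: ⌈801/43⌉=19 ⌈820/43⌉=20 ⌈839/43⌉=20 ⌈858/43⌉=20 ⌈877/43⌉=21 ⌈896/43⌉=21 ⌈915/43⌉=22 ⌈934/43⌉=22 ⌈953/43⌉=23 ⌈972/43⌉=23
  n=50…59: ⌈991/43⌉=24 ⌈1010/43⌉=24 ⌈1029/43⌉=24 ⌈1048/43⌉=25 ⌈1067/43⌉=25 ⌈1086/43⌉=26 ⌈1105/43⌉=26 ⌈1124/43⌉=27 ⌈1143/43⌉=27 ⌈1162/43⌉=28
  n=60…69: ⌈1181/43⌉=28 ⌈1200/43⌉=28 ⌈1219/43⌉=29 ⌈1238/43⌉=29 ⌈1257/43⌉=30 ⌈1276/43⌉=30 ⌈1295/43⌉=31 ⌈1314/43⌉=31 ⌈1333/43⌉=31 ⌈1352/43⌉=32
  n=70…79: ⌈1371/43⌉=32 ⌈1390/43⌉=33 ⌈1409/43⌉=33 ⌈1428/43⌉=34 ⌈1447/43⌉=34 ⌈1466/43⌉=35 ⌈1485/43⌉=35 ⌈1504/43⌉=35 ⌈1523/43⌉=36 ⌈1542/43⌉=36
  n=80…89: ⌈1561/43⌉=37 ⌈1580/43⌉=37 ⌈1599/43⌉=38 ⌈1618/43⌉=38 ⌈1637/43⌉=39 ⌈1656/43⌉=39 ⌈1675/43⌉=39 ⌈1694/43⌉=40 ⌈1713/43⌉=40 ⌈1732/43⌉=41
  n=90…99: ⌈1751/43⌉=41 ⌈1770/43⌉=42 ⌈1789/43⌉=42 ⌈1808/43⌉=43 ⌈1827/43⌉=43 ⌈1846/43⌉=43 ⌈1865/43⌉=44 ⌈1884/43⌉=44 ⌈1903/43⌉=45 ⌈1922/43⌉=45
  n=100…109: ⌈1941/43⌉=46 ⌈1960/43⌉=46 ⌈1979/43⌉=47 ⌈1998/43⌉=47 ⌈2017/43⌉=47 ⌈2036/43⌉=48 ⌈2055/43⌉=48 ⌈2074/43⌉=49 ⌈2093/43⌉=49 ⌈2112/43⌉=50
  n=110: ⌈2131/43⌉=50
s_n = t_(n+1) − t_n for n = 0 … 109 gives
prefix = 10101010010101010010101001010101001010101001010101001010101001010100101010100101010100101010100101010100101010
slide a length-3 window over [0..2] … [107..109] (108 windows); first occurrence of each distinct factor:
  [  0..  2] 101
  [  1..  3] 010
  [  6..  8] 100
  [  7..  9] 001
  (the other 104 windows repeat one of these)
distinct factors: {001, 010, 100, 101}
count = 4  (Sturmian bound for length 3 is 4)
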